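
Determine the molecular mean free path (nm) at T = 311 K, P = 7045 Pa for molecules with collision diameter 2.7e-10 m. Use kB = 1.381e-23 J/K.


Mean free path: lambda = kB*T / (sqrt(2) * pi * d^2 * P)
lambda = 1.381e-23 * 311 / (sqrt(2) * pi * (2.7e-10)^2 * 7045)
lambda = 1.88226e-06 m
lambda = 1882.26 nm

1882.26


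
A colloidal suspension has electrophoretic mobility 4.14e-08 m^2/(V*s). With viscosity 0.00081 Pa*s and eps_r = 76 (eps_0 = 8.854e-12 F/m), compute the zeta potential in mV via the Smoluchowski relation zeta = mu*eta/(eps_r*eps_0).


Smoluchowski equation: zeta = mu * eta / (eps_r * eps_0)
zeta = 4.14e-08 * 0.00081 / (76 * 8.854e-12)
zeta = 0.049835 V = 49.83 mV

49.83


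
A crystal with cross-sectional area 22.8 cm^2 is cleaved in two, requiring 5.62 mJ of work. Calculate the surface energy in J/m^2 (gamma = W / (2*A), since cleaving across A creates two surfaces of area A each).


Convert: A = 22.8 cm^2 = 0.00228 m^2, W = 5.62 mJ = 0.00562 J
Cleaving exposes two faces of area A, so total new surface = 2*A and gamma = W / (2*A)
gamma = 0.00562 / (2 * 0.00228)
gamma = 1.232 J/m^2

1.232


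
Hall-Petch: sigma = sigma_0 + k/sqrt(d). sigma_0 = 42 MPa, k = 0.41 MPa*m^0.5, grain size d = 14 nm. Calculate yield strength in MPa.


d = 14 nm = 1.4e-08 m
sqrt(d) = 0.0001183216
Hall-Petch contribution = k / sqrt(d) = 0.41 / 0.0001183216 = 3465.1 MPa
sigma = sigma_0 + k/sqrt(d) = 42 + 3465.1 = 3507.1 MPa

3507.1


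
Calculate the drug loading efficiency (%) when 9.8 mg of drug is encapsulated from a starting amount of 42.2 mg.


Drug loading efficiency = (drug loaded / drug initial) * 100
DLE = 9.8 / 42.2 * 100
DLE = 0.2322 * 100
DLE = 23.22%

23.22


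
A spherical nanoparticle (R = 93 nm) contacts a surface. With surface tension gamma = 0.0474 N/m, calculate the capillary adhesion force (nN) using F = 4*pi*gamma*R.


Convert radius: R = 93 nm = 9.3e-08 m
F = 4 * pi * gamma * R
F = 4 * pi * 0.0474 * 9.3e-08
F = 5.53951e-08 N = 55.3951 nN

55.3951


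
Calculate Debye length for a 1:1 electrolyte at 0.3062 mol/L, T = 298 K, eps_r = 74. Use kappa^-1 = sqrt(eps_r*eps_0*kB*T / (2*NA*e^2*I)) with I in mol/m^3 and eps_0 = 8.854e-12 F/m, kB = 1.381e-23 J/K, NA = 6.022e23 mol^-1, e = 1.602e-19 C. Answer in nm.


Ionic strength I = 0.3062 * 1^2 * 1000 = 306.2 mol/m^3
kappa^-1 = sqrt(74 * 8.854e-12 * 1.381e-23 * 298 / (2 * 6.022e23 * (1.602e-19)^2 * 306.2))
kappa^-1 = 0.534 nm

0.534


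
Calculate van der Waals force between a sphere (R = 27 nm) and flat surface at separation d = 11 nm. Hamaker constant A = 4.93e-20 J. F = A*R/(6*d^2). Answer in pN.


Convert to SI: R = 27 nm = 2.7e-08 m, d = 11 nm = 1.1e-08 m
F = A * R / (6 * d^2)
F = 4.93e-20 * 2.7e-08 / (6 * (1.1e-08)^2)
F = 1.83347e-12 N = 1.833 pN

1.833


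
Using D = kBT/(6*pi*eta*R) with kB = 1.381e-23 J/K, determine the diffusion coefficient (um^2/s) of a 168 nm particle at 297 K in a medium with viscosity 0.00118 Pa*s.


Radius R = 168/2 = 84 nm = 8.4e-08 m
D = kB*T / (6*pi*eta*R)
D = 1.381e-23 * 297 / (6 * pi * 0.00118 * 8.4e-08)
D = 2.19527e-12 m^2/s = 2.195 um^2/s

2.195


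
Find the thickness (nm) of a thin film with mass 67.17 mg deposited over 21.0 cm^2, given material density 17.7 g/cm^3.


Convert: m = 67.17 mg = 6.7170e-05 kg, A = 21.0 cm^2 = 2.1000e-03 m^2, rho = 17.7 g/cm^3 = 17700 kg/m^3
t = m / (A * rho)
t = 6.7170e-05 / (2.1000e-03 * 17700)
t = 1.8071e-06 m = 1807.1 nm

1807.1


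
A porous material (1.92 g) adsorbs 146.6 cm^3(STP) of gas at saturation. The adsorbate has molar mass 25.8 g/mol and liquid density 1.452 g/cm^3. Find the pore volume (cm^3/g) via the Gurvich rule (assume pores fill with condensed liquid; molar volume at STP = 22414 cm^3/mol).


Moles adsorbed n = V_ads / 22414 = 146.6 / 22414 = 6.540555e-03 mol
Liquid volume V_liq = n * M / rho_liq = 6.540555e-03 * 25.8 / 1.452 = 0.11622 cm^3
Specific pore volume V_pore = V_liq / m_sample = 0.11622 / 1.92
V_pore = 0.0605 cm^3/g

0.0605


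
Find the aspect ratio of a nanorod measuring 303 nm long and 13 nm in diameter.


Aspect ratio AR = length / diameter
AR = 303 / 13
AR = 23.31

23.31


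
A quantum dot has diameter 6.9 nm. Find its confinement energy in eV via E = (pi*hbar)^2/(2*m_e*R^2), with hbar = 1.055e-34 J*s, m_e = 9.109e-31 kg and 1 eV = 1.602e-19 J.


Radius R = 6.9/2 = 3.45 nm = 3.45e-09 m
E = (pi * 1.055e-34)^2 / (2 * 9.109e-31 * (3.45e-09)^2)
E(J) = 5.06601e-21
E = E(J) / 1.602e-19 = 0.0316 eV

0.0316


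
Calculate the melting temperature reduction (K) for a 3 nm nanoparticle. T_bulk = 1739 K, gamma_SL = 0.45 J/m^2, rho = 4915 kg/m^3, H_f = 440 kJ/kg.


Radius R = 3/2 = 1.5 nm = 1.5e-09 m
Convert H_f = 440 kJ/kg = 440000 J/kg
dT = 2 * gamma_SL * T_bulk / (rho * H_f * R)
dT = 2 * 0.45 * 1739 / (4915 * 440000 * 1.5e-09)
dT = 482.5 K

482.5


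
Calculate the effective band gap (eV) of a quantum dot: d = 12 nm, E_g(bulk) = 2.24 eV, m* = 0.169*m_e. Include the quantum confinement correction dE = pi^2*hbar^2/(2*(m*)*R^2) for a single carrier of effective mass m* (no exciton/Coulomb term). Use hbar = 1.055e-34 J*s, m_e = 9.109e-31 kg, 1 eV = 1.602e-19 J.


Radius R = 12/2 nm = 6e-09 m
Confinement energy dE = pi^2 * hbar^2 / (2 * m_eff * m_e * R^2)
dE = pi^2 * (1.055e-34)^2 / (2 * 0.169 * 9.109e-31 * (6e-09)^2) J, divided by 1.602e-19 J/eV
dE = 0.0619 eV
Total band gap = E_g(bulk) + dE = 2.24 + 0.0619 = 2.3019 eV

2.3019


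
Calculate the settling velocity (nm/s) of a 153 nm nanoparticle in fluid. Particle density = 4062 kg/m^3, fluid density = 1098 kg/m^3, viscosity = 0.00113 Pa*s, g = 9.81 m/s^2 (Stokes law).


Radius R = 153/2 nm = 7.65e-08 m
Density difference = 4062 - 1098 = 2964 kg/m^3
v = 2 * R^2 * (rho_p - rho_f) * g / (9 * eta)
v = 2 * (7.65e-08)^2 * 2964 * 9.81 / (9 * 0.00113)
v = 3.34641e-08 m/s = 33.4641 nm/s

33.4641


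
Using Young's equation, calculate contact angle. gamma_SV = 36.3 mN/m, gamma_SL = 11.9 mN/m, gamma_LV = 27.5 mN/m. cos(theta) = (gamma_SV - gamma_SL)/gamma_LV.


cos(theta) = (gamma_SV - gamma_SL) / gamma_LV
cos(theta) = (36.3 - 11.9) / 27.5
cos(theta) = 0.887273
theta = arccos(0.887273) = 27.47 degrees

27.47


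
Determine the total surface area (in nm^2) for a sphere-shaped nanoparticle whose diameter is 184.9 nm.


Radius r = 184.9/2 = 92.45 nm
Surface area SA = 4 * pi * r^2
SA = 4 * pi * (92.45)^2
SA = 107404.8 nm^2

107404.8


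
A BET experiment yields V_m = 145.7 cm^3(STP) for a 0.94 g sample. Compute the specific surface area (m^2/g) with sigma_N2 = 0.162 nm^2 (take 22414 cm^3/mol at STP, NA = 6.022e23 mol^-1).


Number of moles in monolayer = V_m / 22414 = 145.7 / 22414 = 0.0065004
Number of molecules = moles * NA = 0.0065004 * 6.022e23
SA = molecules * sigma / mass
SA = (145.7 / 22414) * 6.022e23 * 0.162e-18 / 0.94
SA = 674.6 m^2/g

674.6


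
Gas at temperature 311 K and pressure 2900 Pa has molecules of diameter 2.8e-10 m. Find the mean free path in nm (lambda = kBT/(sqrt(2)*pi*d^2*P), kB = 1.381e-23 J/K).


Mean free path: lambda = kB*T / (sqrt(2) * pi * d^2 * P)
lambda = 1.381e-23 * 311 / (sqrt(2) * pi * (2.8e-10)^2 * 2900)
lambda = 4.25182e-06 m
lambda = 4251.82 nm

4251.82


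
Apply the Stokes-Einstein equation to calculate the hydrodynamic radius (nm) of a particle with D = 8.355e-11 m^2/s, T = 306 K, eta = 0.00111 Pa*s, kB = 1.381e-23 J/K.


Stokes-Einstein: R = kB*T / (6*pi*eta*D)
R = 1.381e-23 * 306 / (6 * pi * 0.00111 * 8.355e-11)
R = 2.41738e-09 m = 2.42 nm

2.42


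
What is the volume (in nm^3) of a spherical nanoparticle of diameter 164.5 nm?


Radius r = 164.5/2 = 82.25 nm
Volume V = (4/3) * pi * r^3
V = (4/3) * pi * (82.25)^3
V = 2330753.41 nm^3

2330753.41


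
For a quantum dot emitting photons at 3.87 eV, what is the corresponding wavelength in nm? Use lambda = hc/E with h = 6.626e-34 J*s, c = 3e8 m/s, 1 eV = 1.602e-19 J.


Convert energy: E = 3.87 eV = 3.87 * 1.602e-19 = 6.19974e-19 J
lambda = h*c / E = 6.626e-34 * 3e8 / 6.19974e-19
lambda = 3.20626e-07 m = 320.6 nm

320.6


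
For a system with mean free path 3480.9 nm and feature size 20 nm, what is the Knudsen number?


Knudsen number Kn = lambda / L
Kn = 3480.9 / 20
Kn = 174.045

174.045


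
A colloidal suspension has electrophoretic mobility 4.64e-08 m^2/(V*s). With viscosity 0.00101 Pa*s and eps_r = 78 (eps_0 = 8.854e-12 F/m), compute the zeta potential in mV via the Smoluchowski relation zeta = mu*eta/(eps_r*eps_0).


Smoluchowski equation: zeta = mu * eta / (eps_r * eps_0)
zeta = 4.64e-08 * 0.00101 / (78 * 8.854e-12)
zeta = 0.067859 V = 67.86 mV

67.86


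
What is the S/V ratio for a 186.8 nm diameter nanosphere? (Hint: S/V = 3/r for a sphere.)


Radius r = 186.8/2 = 93.4 nm
S/V = 3 / r = 3 / 93.4
S/V = 0.0321 nm^-1

0.0321


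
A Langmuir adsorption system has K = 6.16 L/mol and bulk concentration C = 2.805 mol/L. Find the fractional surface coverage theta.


Langmuir isotherm: theta = K*C / (1 + K*C)
K*C = 6.16 * 2.805 = 17.2788
theta = 17.2788 / (1 + 17.2788) = 17.2788 / 18.2788
theta = 0.9453

0.9453


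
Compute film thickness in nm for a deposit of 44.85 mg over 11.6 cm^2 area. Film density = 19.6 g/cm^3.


Convert: m = 44.85 mg = 4.4850e-05 kg, A = 11.6 cm^2 = 1.1600e-03 m^2, rho = 19.6 g/cm^3 = 19600 kg/m^3
t = m / (A * rho)
t = 4.4850e-05 / (1.1600e-03 * 19600)
t = 1.9726e-06 m = 1972.6 nm

1972.6


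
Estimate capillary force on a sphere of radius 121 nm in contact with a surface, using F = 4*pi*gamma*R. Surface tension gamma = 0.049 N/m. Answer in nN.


Convert radius: R = 121 nm = 1.21e-07 m
F = 4 * pi * gamma * R
F = 4 * pi * 0.049 * 1.21e-07
F = 7.4506e-08 N = 74.506 nN

74.506


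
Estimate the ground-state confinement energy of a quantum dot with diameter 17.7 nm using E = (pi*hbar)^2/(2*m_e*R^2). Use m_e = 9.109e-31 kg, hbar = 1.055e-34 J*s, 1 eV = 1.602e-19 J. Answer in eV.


Radius R = 17.7/2 = 8.85 nm = 8.85e-09 m
E = (pi * 1.055e-34)^2 / (2 * 9.109e-31 * (8.85e-09)^2)
E(J) = 7.6987e-22
E = E(J) / 1.602e-19 = 0.0048 eV

0.0048


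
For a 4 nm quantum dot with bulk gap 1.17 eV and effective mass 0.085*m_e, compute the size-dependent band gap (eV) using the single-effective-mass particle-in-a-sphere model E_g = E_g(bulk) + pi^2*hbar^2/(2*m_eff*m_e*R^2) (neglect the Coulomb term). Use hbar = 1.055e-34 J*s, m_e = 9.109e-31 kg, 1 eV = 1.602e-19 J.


Radius R = 4/2 nm = 2e-09 m
Confinement energy dE = pi^2 * hbar^2 / (2 * m_eff * m_e * R^2)
dE = pi^2 * (1.055e-34)^2 / (2 * 0.085 * 9.109e-31 * (2e-09)^2) J, divided by 1.602e-19 J/eV
dE = 1.107 eV
Total band gap = E_g(bulk) + dE = 1.17 + 1.107 = 2.277 eV

2.277


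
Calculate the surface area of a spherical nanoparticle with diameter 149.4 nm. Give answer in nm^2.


Radius r = 149.4/2 = 74.7 nm
Surface area SA = 4 * pi * r^2
SA = 4 * pi * (74.7)^2
SA = 70121.48 nm^2

70121.48


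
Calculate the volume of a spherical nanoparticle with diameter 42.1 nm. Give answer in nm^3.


Radius r = 42.1/2 = 21.05 nm
Volume V = (4/3) * pi * r^3
V = (4/3) * pi * (21.05)^3
V = 39070.13 nm^3

39070.13


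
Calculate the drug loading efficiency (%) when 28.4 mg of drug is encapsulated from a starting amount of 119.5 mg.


Drug loading efficiency = (drug loaded / drug initial) * 100
DLE = 28.4 / 119.5 * 100
DLE = 0.2377 * 100
DLE = 23.77%

23.77


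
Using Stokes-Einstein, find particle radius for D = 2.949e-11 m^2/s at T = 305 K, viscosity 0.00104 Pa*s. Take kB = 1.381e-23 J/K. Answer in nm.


Stokes-Einstein: R = kB*T / (6*pi*eta*D)
R = 1.381e-23 * 305 / (6 * pi * 0.00104 * 2.949e-11)
R = 7.28592e-09 m = 7.29 nm

7.29


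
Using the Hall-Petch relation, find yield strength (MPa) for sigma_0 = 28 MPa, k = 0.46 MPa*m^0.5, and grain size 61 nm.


d = 61 nm = 6.1e-08 m
sqrt(d) = 0.0002469818
Hall-Petch contribution = k / sqrt(d) = 0.46 / 0.0002469818 = 1862.5 MPa
sigma = sigma_0 + k/sqrt(d) = 28 + 1862.5 = 1890.5 MPa

1890.5


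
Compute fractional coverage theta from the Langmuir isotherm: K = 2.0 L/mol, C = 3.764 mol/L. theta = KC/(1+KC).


Langmuir isotherm: theta = K*C / (1 + K*C)
K*C = 2.0 * 3.764 = 7.528
theta = 7.528 / (1 + 7.528) = 7.528 / 8.528
theta = 0.8827

0.8827


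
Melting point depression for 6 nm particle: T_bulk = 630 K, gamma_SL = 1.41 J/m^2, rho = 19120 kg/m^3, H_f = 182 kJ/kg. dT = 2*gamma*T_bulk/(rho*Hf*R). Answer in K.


Radius R = 6/2 = 3 nm = 3e-09 m
Convert H_f = 182 kJ/kg = 182000 J/kg
dT = 2 * gamma_SL * T_bulk / (rho * H_f * R)
dT = 2 * 1.41 * 630 / (19120 * 182000 * 3e-09)
dT = 170.2 K

170.2


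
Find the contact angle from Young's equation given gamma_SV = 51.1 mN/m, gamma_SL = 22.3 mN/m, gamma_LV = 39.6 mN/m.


cos(theta) = (gamma_SV - gamma_SL) / gamma_LV
cos(theta) = (51.1 - 22.3) / 39.6
cos(theta) = 0.727273
theta = arccos(0.727273) = 43.34 degrees

43.34


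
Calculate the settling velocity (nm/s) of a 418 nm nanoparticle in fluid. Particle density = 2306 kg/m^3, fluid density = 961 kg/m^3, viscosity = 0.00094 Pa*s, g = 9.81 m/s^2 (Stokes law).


Radius R = 418/2 nm = 2.09e-07 m
Density difference = 2306 - 961 = 1345 kg/m^3
v = 2 * R^2 * (rho_p - rho_f) * g / (9 * eta)
v = 2 * (2.09e-07)^2 * 1345 * 9.81 / (9 * 0.00094)
v = 1.36252e-07 m/s = 136.2522 nm/s

136.2522


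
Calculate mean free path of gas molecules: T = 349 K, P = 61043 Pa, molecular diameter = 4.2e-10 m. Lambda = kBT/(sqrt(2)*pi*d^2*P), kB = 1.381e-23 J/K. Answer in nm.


Mean free path: lambda = kB*T / (sqrt(2) * pi * d^2 * P)
lambda = 1.381e-23 * 349 / (sqrt(2) * pi * (4.2e-10)^2 * 61043)
lambda = 1.00744e-07 m
lambda = 100.74 nm

100.74


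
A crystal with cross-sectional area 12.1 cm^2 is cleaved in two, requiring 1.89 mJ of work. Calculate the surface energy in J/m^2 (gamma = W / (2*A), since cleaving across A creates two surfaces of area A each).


Convert: A = 12.1 cm^2 = 0.00121 m^2, W = 1.89 mJ = 0.00189 J
Cleaving exposes two faces of area A, so total new surface = 2*A and gamma = W / (2*A)
gamma = 0.00189 / (2 * 0.00121)
gamma = 0.781 J/m^2

0.781


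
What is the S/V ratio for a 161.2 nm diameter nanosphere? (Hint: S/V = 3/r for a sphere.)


Radius r = 161.2/2 = 80.6 nm
S/V = 3 / r = 3 / 80.6
S/V = 0.0372 nm^-1

0.0372


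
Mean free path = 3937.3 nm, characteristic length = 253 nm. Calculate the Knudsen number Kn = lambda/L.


Knudsen number Kn = lambda / L
Kn = 3937.3 / 253
Kn = 15.5625

15.5625


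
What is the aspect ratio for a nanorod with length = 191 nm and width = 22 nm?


Aspect ratio AR = length / diameter
AR = 191 / 22
AR = 8.68

8.68


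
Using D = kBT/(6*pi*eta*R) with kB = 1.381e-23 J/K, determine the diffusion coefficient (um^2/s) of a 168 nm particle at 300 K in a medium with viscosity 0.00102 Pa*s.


Radius R = 168/2 = 84 nm = 8.4e-08 m
D = kB*T / (6*pi*eta*R)
D = 1.381e-23 * 300 / (6 * pi * 0.00102 * 8.4e-08)
D = 2.56528e-12 m^2/s = 2.565 um^2/s

2.565


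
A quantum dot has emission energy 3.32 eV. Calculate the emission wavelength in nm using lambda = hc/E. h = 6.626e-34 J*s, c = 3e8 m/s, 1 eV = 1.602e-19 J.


Convert energy: E = 3.32 eV = 3.32 * 1.602e-19 = 5.31864e-19 J
lambda = h*c / E = 6.626e-34 * 3e8 / 5.31864e-19
lambda = 3.73742e-07 m = 373.7 nm

373.7


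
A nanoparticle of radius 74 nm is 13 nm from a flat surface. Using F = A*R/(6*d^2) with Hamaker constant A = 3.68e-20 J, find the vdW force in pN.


Convert to SI: R = 74 nm = 7.4e-08 m, d = 13 nm = 1.3e-08 m
F = A * R / (6 * d^2)
F = 3.68e-20 * 7.4e-08 / (6 * (1.3e-08)^2)
F = 2.6856e-12 N = 2.686 pN

2.686


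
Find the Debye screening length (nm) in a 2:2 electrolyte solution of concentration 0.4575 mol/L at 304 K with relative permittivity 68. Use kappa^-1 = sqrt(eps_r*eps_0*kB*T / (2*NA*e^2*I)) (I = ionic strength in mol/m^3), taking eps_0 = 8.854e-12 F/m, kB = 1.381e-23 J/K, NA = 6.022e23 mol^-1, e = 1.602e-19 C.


Ionic strength I = 0.4575 * 2^2 * 1000 = 1830 mol/m^3
kappa^-1 = sqrt(68 * 8.854e-12 * 1.381e-23 * 304 / (2 * 6.022e23 * (1.602e-19)^2 * 1830))
kappa^-1 = 0.211 nm

0.211


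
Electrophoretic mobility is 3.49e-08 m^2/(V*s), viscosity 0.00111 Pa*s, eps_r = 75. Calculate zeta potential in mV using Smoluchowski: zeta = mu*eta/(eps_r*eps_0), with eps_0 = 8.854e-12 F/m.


Smoluchowski equation: zeta = mu * eta / (eps_r * eps_0)
zeta = 3.49e-08 * 0.00111 / (75 * 8.854e-12)
zeta = 0.058337 V = 58.34 mV

58.34


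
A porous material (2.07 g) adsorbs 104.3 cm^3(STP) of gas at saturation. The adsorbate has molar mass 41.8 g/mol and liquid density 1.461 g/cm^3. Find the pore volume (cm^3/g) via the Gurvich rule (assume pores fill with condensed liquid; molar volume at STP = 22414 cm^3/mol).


Moles adsorbed n = V_ads / 22414 = 104.3 / 22414 = 4.653342e-03 mol
Liquid volume V_liq = n * M / rho_liq = 4.653342e-03 * 41.8 / 1.461 = 0.13313 cm^3
Specific pore volume V_pore = V_liq / m_sample = 0.13313 / 2.07
V_pore = 0.0643 cm^3/g

0.0643


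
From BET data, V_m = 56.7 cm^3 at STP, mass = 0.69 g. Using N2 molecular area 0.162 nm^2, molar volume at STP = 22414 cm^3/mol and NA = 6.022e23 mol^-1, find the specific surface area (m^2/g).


Number of moles in monolayer = V_m / 22414 = 56.7 / 22414 = 0.00252967
Number of molecules = moles * NA = 0.00252967 * 6.022e23
SA = molecules * sigma / mass
SA = (56.7 / 22414) * 6.022e23 * 0.162e-18 / 0.69
SA = 357.7 m^2/g

357.7


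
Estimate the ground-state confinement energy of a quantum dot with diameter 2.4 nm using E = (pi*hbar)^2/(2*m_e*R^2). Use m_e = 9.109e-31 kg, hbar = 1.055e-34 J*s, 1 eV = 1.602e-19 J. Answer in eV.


Radius R = 2.4/2 = 1.2 nm = 1.2e-09 m
E = (pi * 1.055e-34)^2 / (2 * 9.109e-31 * (1.2e-09)^2)
E(J) = 4.18737e-20
E = E(J) / 1.602e-19 = 0.2614 eV

0.2614


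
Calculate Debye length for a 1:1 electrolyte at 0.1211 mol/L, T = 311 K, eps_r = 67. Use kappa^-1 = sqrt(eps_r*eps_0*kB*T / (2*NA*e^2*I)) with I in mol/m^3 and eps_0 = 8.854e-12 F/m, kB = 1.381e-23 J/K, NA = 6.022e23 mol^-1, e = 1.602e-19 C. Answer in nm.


Ionic strength I = 0.1211 * 1^2 * 1000 = 121.1 mol/m^3
kappa^-1 = sqrt(67 * 8.854e-12 * 1.381e-23 * 311 / (2 * 6.022e23 * (1.602e-19)^2 * 121.1))
kappa^-1 = 0.825 nm

0.825


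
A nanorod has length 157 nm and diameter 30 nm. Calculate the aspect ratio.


Aspect ratio AR = length / diameter
AR = 157 / 30
AR = 5.23

5.23


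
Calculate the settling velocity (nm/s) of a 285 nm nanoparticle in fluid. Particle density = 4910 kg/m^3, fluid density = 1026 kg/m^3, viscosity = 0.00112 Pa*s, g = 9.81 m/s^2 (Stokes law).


Radius R = 285/2 nm = 1.425e-07 m
Density difference = 4910 - 1026 = 3884 kg/m^3
v = 2 * R^2 * (rho_p - rho_f) * g / (9 * eta)
v = 2 * (1.425e-07)^2 * 3884 * 9.81 / (9 * 0.00112)
v = 1.53514e-07 m/s = 153.5138 nm/s

153.5138


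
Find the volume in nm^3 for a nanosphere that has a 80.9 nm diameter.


Radius r = 80.9/2 = 40.45 nm
Volume V = (4/3) * pi * r^3
V = (4/3) * pi * (40.45)^3
V = 277232.53 nm^3

277232.53


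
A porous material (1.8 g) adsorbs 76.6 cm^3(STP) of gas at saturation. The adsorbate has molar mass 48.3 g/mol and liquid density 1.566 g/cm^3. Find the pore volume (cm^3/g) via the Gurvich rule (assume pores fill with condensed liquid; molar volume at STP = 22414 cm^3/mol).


Moles adsorbed n = V_ads / 22414 = 76.6 / 22414 = 3.417507e-03 mol
Liquid volume V_liq = n * M / rho_liq = 3.417507e-03 * 48.3 / 1.566 = 0.10541 cm^3
Specific pore volume V_pore = V_liq / m_sample = 0.10541 / 1.8
V_pore = 0.0586 cm^3/g

0.0586


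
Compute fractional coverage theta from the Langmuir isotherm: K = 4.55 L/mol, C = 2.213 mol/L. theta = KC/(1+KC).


Langmuir isotherm: theta = K*C / (1 + K*C)
K*C = 4.55 * 2.213 = 10.06915
theta = 10.06915 / (1 + 10.06915) = 10.06915 / 11.06915
theta = 0.9097

0.9097


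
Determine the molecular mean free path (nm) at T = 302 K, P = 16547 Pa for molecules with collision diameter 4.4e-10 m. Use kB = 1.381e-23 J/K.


Mean free path: lambda = kB*T / (sqrt(2) * pi * d^2 * P)
lambda = 1.381e-23 * 302 / (sqrt(2) * pi * (4.4e-10)^2 * 16547)
lambda = 2.93029e-07 m
lambda = 293.03 nm

293.03


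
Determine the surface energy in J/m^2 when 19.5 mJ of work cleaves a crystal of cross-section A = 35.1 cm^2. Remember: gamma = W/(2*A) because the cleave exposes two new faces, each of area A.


Convert: A = 35.1 cm^2 = 0.00351 m^2, W = 19.5 mJ = 0.0195 J
Cleaving exposes two faces of area A, so total new surface = 2*A and gamma = W / (2*A)
gamma = 0.0195 / (2 * 0.00351)
gamma = 2.778 J/m^2

2.778


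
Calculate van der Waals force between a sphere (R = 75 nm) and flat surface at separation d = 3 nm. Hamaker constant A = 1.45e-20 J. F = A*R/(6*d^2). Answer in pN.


Convert to SI: R = 75 nm = 7.5e-08 m, d = 3 nm = 3e-09 m
F = A * R / (6 * d^2)
F = 1.45e-20 * 7.5e-08 / (6 * (3e-09)^2)
F = 2.01389e-11 N = 20.139 pN

20.139


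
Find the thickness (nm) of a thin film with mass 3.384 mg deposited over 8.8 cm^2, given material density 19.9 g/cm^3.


Convert: m = 3.384 mg = 3.3840e-06 kg, A = 8.8 cm^2 = 8.8000e-04 m^2, rho = 19.9 g/cm^3 = 19900 kg/m^3
t = m / (A * rho)
t = 3.3840e-06 / (8.8000e-04 * 19900)
t = 1.9324e-07 m = 193.2 nm

193.2


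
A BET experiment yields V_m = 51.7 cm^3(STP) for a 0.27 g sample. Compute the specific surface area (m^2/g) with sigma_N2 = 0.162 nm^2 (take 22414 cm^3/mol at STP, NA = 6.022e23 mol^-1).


Number of moles in monolayer = V_m / 22414 = 51.7 / 22414 = 0.00230659
Number of molecules = moles * NA = 0.00230659 * 6.022e23
SA = molecules * sigma / mass
SA = (51.7 / 22414) * 6.022e23 * 0.162e-18 / 0.27
SA = 833.4 m^2/g

833.4


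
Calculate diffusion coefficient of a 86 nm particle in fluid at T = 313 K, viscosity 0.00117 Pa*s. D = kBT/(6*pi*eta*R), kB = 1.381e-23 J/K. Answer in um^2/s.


Radius R = 86/2 = 43 nm = 4.3e-08 m
D = kB*T / (6*pi*eta*R)
D = 1.381e-23 * 313 / (6 * pi * 0.00117 * 4.3e-08)
D = 4.55809e-12 m^2/s = 4.558 um^2/s

4.558


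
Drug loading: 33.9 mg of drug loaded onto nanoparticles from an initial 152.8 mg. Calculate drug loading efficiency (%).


Drug loading efficiency = (drug loaded / drug initial) * 100
DLE = 33.9 / 152.8 * 100
DLE = 0.2219 * 100
DLE = 22.19%

22.19


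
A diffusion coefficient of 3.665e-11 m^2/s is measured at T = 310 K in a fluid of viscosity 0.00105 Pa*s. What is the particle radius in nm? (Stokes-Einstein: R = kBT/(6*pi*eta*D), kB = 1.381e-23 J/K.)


Stokes-Einstein: R = kB*T / (6*pi*eta*D)
R = 1.381e-23 * 310 / (6 * pi * 0.00105 * 3.665e-11)
R = 5.90189e-09 m = 5.9 nm

5.9


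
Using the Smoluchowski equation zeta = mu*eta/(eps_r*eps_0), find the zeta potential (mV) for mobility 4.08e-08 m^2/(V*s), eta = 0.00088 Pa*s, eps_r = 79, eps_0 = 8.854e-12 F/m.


Smoluchowski equation: zeta = mu * eta / (eps_r * eps_0)
zeta = 4.08e-08 * 0.00088 / (79 * 8.854e-12)
zeta = 0.051331 V = 51.33 mV

51.33


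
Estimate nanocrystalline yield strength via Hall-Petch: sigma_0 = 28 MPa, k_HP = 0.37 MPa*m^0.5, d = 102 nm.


d = 102 nm = 1.02e-07 m
sqrt(d) = 0.0003193744
Hall-Petch contribution = k / sqrt(d) = 0.37 / 0.0003193744 = 1158.5 MPa
sigma = sigma_0 + k/sqrt(d) = 28 + 1158.5 = 1186.5 MPa

1186.5


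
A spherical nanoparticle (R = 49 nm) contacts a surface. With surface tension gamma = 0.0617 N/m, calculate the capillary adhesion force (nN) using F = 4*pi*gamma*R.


Convert radius: R = 49 nm = 4.9e-08 m
F = 4 * pi * gamma * R
F = 4 * pi * 0.0617 * 4.9e-08
F = 3.79919e-08 N = 37.9919 nN

37.9919


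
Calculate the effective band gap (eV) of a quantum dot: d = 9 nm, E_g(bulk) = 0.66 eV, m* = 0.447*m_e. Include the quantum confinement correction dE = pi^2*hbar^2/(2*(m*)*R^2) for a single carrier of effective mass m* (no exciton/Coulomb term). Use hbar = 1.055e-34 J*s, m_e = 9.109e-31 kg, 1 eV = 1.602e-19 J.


Radius R = 9/2 nm = 4.5e-09 m
Confinement energy dE = pi^2 * hbar^2 / (2 * m_eff * m_e * R^2)
dE = pi^2 * (1.055e-34)^2 / (2 * 0.447 * 9.109e-31 * (4.5e-09)^2) J, divided by 1.602e-19 J/eV
dE = 0.0416 eV
Total band gap = E_g(bulk) + dE = 0.66 + 0.0416 = 0.7016 eV

0.7016


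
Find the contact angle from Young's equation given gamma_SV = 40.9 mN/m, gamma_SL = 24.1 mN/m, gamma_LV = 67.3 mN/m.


cos(theta) = (gamma_SV - gamma_SL) / gamma_LV
cos(theta) = (40.9 - 24.1) / 67.3
cos(theta) = 0.249629
theta = arccos(0.249629) = 75.54 degrees

75.54


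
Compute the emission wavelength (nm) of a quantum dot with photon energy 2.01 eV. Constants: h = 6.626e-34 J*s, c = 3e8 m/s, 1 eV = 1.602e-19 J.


Convert energy: E = 2.01 eV = 2.01 * 1.602e-19 = 3.22002e-19 J
lambda = h*c / E = 6.626e-34 * 3e8 / 3.22002e-19
lambda = 6.17325e-07 m = 617.3 nm

617.3


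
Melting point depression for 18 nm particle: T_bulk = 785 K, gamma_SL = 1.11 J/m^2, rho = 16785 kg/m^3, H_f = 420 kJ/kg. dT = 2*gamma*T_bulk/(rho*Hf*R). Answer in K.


Radius R = 18/2 = 9 nm = 9e-09 m
Convert H_f = 420 kJ/kg = 420000 J/kg
dT = 2 * gamma_SL * T_bulk / (rho * H_f * R)
dT = 2 * 1.11 * 785 / (16785 * 420000 * 9e-09)
dT = 27.5 K

27.5


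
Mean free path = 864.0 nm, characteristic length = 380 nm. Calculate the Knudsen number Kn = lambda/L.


Knudsen number Kn = lambda / L
Kn = 864.0 / 380
Kn = 2.2737

2.2737


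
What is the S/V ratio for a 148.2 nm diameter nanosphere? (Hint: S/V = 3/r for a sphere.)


Radius r = 148.2/2 = 74.1 nm
S/V = 3 / r = 3 / 74.1
S/V = 0.0405 nm^-1

0.0405


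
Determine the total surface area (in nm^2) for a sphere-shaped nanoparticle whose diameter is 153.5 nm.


Radius r = 153.5/2 = 76.75 nm
Surface area SA = 4 * pi * r^2
SA = 4 * pi * (76.75)^2
SA = 74022.99 nm^2

74022.99


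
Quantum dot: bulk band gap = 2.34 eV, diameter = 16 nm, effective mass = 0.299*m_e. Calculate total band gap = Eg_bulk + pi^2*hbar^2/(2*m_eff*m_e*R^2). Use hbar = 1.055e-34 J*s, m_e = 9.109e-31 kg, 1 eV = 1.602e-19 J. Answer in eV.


Radius R = 16/2 nm = 8e-09 m
Confinement energy dE = pi^2 * hbar^2 / (2 * m_eff * m_e * R^2)
dE = pi^2 * (1.055e-34)^2 / (2 * 0.299 * 9.109e-31 * (8e-09)^2) J, divided by 1.602e-19 J/eV
dE = 0.0197 eV
Total band gap = E_g(bulk) + dE = 2.34 + 0.0197 = 2.3597 eV

2.3597


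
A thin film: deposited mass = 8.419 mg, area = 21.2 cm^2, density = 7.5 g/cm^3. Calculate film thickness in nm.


Convert: m = 8.419 mg = 8.4190e-06 kg, A = 21.2 cm^2 = 2.1200e-03 m^2, rho = 7.5 g/cm^3 = 7500 kg/m^3
t = m / (A * rho)
t = 8.4190e-06 / (2.1200e-03 * 7500)
t = 5.2950e-07 m = 529.5 nm

529.5


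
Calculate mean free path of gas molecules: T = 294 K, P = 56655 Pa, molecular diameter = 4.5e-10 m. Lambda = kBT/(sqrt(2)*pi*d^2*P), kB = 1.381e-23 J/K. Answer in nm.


Mean free path: lambda = kB*T / (sqrt(2) * pi * d^2 * P)
lambda = 1.381e-23 * 294 / (sqrt(2) * pi * (4.5e-10)^2 * 56655)
lambda = 7.9655e-08 m
lambda = 79.65 nm

79.65


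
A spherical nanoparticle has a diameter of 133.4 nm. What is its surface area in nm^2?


Radius r = 133.4/2 = 66.7 nm
Surface area SA = 4 * pi * r^2
SA = 4 * pi * (66.7)^2
SA = 55906.4 nm^2

55906.4


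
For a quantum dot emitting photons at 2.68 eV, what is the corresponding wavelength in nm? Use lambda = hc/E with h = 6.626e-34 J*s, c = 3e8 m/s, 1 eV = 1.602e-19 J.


Convert energy: E = 2.68 eV = 2.68 * 1.602e-19 = 4.29336e-19 J
lambda = h*c / E = 6.626e-34 * 3e8 / 4.29336e-19
lambda = 4.62994e-07 m = 463.0 nm

463.0


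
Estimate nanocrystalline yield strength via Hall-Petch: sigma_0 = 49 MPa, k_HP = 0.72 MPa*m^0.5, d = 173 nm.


d = 173 nm = 1.73e-07 m
sqrt(d) = 0.0004159327
Hall-Petch contribution = k / sqrt(d) = 0.72 / 0.0004159327 = 1731.0 MPa
sigma = sigma_0 + k/sqrt(d) = 49 + 1731.0 = 1780.0 MPa

1780.0


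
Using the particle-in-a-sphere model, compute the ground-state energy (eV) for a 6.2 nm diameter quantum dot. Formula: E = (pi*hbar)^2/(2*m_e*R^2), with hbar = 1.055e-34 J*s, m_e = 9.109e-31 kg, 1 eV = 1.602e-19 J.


Radius R = 6.2/2 = 3.1 nm = 3.1e-09 m
E = (pi * 1.055e-34)^2 / (2 * 9.109e-31 * (3.1e-09)^2)
E(J) = 6.27452e-21
E = E(J) / 1.602e-19 = 0.0392 eV

0.0392


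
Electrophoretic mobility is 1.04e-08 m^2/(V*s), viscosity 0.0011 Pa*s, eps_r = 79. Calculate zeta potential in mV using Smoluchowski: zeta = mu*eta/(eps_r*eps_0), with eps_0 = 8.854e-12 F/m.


Smoluchowski equation: zeta = mu * eta / (eps_r * eps_0)
zeta = 1.04e-08 * 0.0011 / (79 * 8.854e-12)
zeta = 0.016355 V = 16.36 mV

16.36


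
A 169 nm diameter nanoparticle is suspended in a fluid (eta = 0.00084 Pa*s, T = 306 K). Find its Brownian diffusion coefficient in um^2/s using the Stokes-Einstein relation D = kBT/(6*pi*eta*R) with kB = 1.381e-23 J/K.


Radius R = 169/2 = 84.5 nm = 8.45e-08 m
D = kB*T / (6*pi*eta*R)
D = 1.381e-23 * 306 / (6 * pi * 0.00084 * 8.45e-08)
D = 3.15848e-12 m^2/s = 3.158 um^2/s

3.158


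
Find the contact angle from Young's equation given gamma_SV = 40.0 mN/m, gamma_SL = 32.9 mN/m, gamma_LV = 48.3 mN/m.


cos(theta) = (gamma_SV - gamma_SL) / gamma_LV
cos(theta) = (40.0 - 32.9) / 48.3
cos(theta) = 0.146998
theta = arccos(0.146998) = 81.55 degrees

81.55


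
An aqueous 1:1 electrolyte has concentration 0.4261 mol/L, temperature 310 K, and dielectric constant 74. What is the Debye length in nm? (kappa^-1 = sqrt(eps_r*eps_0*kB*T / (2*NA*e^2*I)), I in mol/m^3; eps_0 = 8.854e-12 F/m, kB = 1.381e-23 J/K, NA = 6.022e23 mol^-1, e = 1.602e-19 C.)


Ionic strength I = 0.4261 * 1^2 * 1000 = 426.1 mol/m^3
kappa^-1 = sqrt(74 * 8.854e-12 * 1.381e-23 * 310 / (2 * 6.022e23 * (1.602e-19)^2 * 426.1))
kappa^-1 = 0.461 nm

0.461


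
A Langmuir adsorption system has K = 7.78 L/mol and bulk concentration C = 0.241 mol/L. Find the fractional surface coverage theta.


Langmuir isotherm: theta = K*C / (1 + K*C)
K*C = 7.78 * 0.241 = 1.87498
theta = 1.87498 / (1 + 1.87498) = 1.87498 / 2.87498
theta = 0.6522

0.6522


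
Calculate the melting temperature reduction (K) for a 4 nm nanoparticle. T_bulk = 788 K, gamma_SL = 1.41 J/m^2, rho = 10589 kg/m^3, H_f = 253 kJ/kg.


Radius R = 4/2 = 2 nm = 2e-09 m
Convert H_f = 253 kJ/kg = 253000 J/kg
dT = 2 * gamma_SL * T_bulk / (rho * H_f * R)
dT = 2 * 1.41 * 788 / (10589 * 253000 * 2e-09)
dT = 414.7 K

414.7


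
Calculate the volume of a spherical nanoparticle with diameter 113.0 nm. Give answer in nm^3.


Radius r = 113.0/2 = 56.5 nm
Volume V = (4/3) * pi * r^3
V = (4/3) * pi * (56.5)^3
V = 755499.1 nm^3

755499.1


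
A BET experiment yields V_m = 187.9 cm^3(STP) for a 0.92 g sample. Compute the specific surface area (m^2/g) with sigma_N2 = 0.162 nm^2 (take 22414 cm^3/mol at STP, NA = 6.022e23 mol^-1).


Number of moles in monolayer = V_m / 22414 = 187.9 / 22414 = 0.00838315
Number of molecules = moles * NA = 0.00838315 * 6.022e23
SA = molecules * sigma / mass
SA = (187.9 / 22414) * 6.022e23 * 0.162e-18 / 0.92
SA = 888.9 m^2/g

888.9


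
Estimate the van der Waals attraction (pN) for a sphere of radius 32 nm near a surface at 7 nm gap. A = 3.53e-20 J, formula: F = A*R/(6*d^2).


Convert to SI: R = 32 nm = 3.2e-08 m, d = 7 nm = 7e-09 m
F = A * R / (6 * d^2)
F = 3.53e-20 * 3.2e-08 / (6 * (7e-09)^2)
F = 3.84218e-12 N = 3.842 pN

3.842


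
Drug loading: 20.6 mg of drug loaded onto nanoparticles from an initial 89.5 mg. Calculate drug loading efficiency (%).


Drug loading efficiency = (drug loaded / drug initial) * 100
DLE = 20.6 / 89.5 * 100
DLE = 0.2302 * 100
DLE = 23.02%

23.02


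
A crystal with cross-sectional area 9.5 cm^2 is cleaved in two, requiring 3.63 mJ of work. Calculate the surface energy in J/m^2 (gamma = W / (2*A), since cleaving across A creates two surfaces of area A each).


Convert: A = 9.5 cm^2 = 0.00095 m^2, W = 3.63 mJ = 0.00363 J
Cleaving exposes two faces of area A, so total new surface = 2*A and gamma = W / (2*A)
gamma = 0.00363 / (2 * 0.00095)
gamma = 1.911 J/m^2

1.911


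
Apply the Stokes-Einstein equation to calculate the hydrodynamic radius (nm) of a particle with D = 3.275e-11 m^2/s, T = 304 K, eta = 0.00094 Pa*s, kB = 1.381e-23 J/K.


Stokes-Einstein: R = kB*T / (6*pi*eta*D)
R = 1.381e-23 * 304 / (6 * pi * 0.00094 * 3.275e-11)
R = 7.23481e-09 m = 7.23 nm

7.23


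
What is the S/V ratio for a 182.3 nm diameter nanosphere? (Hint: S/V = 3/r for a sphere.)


Radius r = 182.3/2 = 91.15 nm
S/V = 3 / r = 3 / 91.15
S/V = 0.0329 nm^-1

0.0329


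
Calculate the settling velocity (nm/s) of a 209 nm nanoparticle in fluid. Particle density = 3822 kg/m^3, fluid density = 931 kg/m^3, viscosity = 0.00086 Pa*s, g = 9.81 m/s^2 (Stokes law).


Radius R = 209/2 nm = 1.045e-07 m
Density difference = 3822 - 931 = 2891 kg/m^3
v = 2 * R^2 * (rho_p - rho_f) * g / (9 * eta)
v = 2 * (1.045e-07)^2 * 2891 * 9.81 / (9 * 0.00086)
v = 8.00274e-08 m/s = 80.0274 nm/s

80.0274


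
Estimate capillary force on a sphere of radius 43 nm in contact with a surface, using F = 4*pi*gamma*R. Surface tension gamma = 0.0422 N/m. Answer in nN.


Convert radius: R = 43 nm = 4.3e-08 m
F = 4 * pi * gamma * R
F = 4 * pi * 0.0422 * 4.3e-08
F = 2.28029e-08 N = 22.8029 nN

22.8029


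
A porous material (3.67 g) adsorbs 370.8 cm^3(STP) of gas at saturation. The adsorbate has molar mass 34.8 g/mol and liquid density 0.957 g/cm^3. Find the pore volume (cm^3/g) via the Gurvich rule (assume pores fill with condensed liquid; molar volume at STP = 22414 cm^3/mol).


Moles adsorbed n = V_ads / 22414 = 370.8 / 22414 = 1.654323e-02 mol
Liquid volume V_liq = n * M / rho_liq = 1.654323e-02 * 34.8 / 0.957 = 0.60157 cm^3
Specific pore volume V_pore = V_liq / m_sample = 0.60157 / 3.67
V_pore = 0.1639 cm^3/g

0.1639


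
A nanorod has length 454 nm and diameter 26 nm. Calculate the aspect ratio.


Aspect ratio AR = length / diameter
AR = 454 / 26
AR = 17.46

17.46


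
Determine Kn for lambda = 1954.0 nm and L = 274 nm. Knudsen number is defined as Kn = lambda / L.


Knudsen number Kn = lambda / L
Kn = 1954.0 / 274
Kn = 7.1314

7.1314


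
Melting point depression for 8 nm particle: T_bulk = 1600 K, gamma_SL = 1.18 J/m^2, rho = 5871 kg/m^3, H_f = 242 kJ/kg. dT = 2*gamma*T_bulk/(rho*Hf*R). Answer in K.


Radius R = 8/2 = 4 nm = 4e-09 m
Convert H_f = 242 kJ/kg = 242000 J/kg
dT = 2 * gamma_SL * T_bulk / (rho * H_f * R)
dT = 2 * 1.18 * 1600 / (5871 * 242000 * 4e-09)
dT = 664.4 K

664.4


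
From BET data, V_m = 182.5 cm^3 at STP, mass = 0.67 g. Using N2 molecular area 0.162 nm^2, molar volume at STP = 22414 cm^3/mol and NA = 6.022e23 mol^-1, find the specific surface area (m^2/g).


Number of moles in monolayer = V_m / 22414 = 182.5 / 22414 = 0.00814223
Number of molecules = moles * NA = 0.00814223 * 6.022e23
SA = molecules * sigma / mass
SA = (182.5 / 22414) * 6.022e23 * 0.162e-18 / 0.67
SA = 1185.6 m^2/g

1185.6


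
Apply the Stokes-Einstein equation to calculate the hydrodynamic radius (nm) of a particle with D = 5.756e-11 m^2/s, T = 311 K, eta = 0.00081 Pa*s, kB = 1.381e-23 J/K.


Stokes-Einstein: R = kB*T / (6*pi*eta*D)
R = 1.381e-23 * 311 / (6 * pi * 0.00081 * 5.756e-11)
R = 4.88705e-09 m = 4.89 nm

4.89


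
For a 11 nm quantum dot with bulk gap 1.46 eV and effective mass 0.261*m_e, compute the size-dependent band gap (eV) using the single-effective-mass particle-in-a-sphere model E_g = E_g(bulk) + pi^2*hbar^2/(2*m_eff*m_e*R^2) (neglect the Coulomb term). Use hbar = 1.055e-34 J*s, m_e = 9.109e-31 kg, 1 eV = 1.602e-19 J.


Radius R = 11/2 nm = 5.5e-09 m
Confinement energy dE = pi^2 * hbar^2 / (2 * m_eff * m_e * R^2)
dE = pi^2 * (1.055e-34)^2 / (2 * 0.261 * 9.109e-31 * (5.5e-09)^2) J, divided by 1.602e-19 J/eV
dE = 0.0477 eV
Total band gap = E_g(bulk) + dE = 1.46 + 0.0477 = 1.5077 eV

1.5077


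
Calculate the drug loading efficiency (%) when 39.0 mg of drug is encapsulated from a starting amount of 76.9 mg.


Drug loading efficiency = (drug loaded / drug initial) * 100
DLE = 39.0 / 76.9 * 100
DLE = 0.5072 * 100
DLE = 50.72%

50.72


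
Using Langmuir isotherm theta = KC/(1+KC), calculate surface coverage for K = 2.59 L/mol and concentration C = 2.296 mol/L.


Langmuir isotherm: theta = K*C / (1 + K*C)
K*C = 2.59 * 2.296 = 5.94664
theta = 5.94664 / (1 + 5.94664) = 5.94664 / 6.94664
theta = 0.856

0.856


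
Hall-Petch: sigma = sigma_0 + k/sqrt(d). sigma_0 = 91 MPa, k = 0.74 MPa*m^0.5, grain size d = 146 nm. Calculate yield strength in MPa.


d = 146 nm = 1.46e-07 m
sqrt(d) = 0.0003820995
Hall-Petch contribution = k / sqrt(d) = 0.74 / 0.0003820995 = 1936.7 MPa
sigma = sigma_0 + k/sqrt(d) = 91 + 1936.7 = 2027.7 MPa

2027.7


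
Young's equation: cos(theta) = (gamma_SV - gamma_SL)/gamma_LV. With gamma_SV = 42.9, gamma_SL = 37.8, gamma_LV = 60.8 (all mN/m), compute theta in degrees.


cos(theta) = (gamma_SV - gamma_SL) / gamma_LV
cos(theta) = (42.9 - 37.8) / 60.8
cos(theta) = 0.083882
theta = arccos(0.083882) = 85.19 degrees

85.19


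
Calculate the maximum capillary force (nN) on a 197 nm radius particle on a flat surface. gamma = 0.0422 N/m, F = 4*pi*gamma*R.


Convert radius: R = 197 nm = 1.97e-07 m
F = 4 * pi * gamma * R
F = 4 * pi * 0.0422 * 1.97e-07
F = 1.04469e-07 N = 104.4693 nN

104.4693


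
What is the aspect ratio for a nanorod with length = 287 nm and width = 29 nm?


Aspect ratio AR = length / diameter
AR = 287 / 29
AR = 9.9

9.9


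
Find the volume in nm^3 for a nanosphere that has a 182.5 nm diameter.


Radius r = 182.5/2 = 91.25 nm
Volume V = (4/3) * pi * r^3
V = (4/3) * pi * (91.25)^3
V = 3182637.89 nm^3

3182637.89


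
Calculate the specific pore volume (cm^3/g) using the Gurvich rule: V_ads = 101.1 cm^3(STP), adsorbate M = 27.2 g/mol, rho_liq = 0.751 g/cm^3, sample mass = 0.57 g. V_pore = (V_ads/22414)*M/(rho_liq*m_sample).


Moles adsorbed n = V_ads / 22414 = 101.1 / 22414 = 4.510574e-03 mol
Liquid volume V_liq = n * M / rho_liq = 4.510574e-03 * 27.2 / 0.751 = 0.16337 cm^3
Specific pore volume V_pore = V_liq / m_sample = 0.16337 / 0.57
V_pore = 0.2866 cm^3/g

0.2866


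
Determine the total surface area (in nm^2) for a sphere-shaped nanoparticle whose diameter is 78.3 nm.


Radius r = 78.3/2 = 39.15 nm
Surface area SA = 4 * pi * r^2
SA = 4 * pi * (39.15)^2
SA = 19260.76 nm^2

19260.76


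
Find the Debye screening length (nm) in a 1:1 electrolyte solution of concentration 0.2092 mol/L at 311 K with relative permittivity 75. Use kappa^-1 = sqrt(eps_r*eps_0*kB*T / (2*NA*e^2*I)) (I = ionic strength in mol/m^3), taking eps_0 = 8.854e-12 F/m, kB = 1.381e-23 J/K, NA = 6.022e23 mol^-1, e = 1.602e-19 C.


Ionic strength I = 0.2092 * 1^2 * 1000 = 209.2 mol/m^3
kappa^-1 = sqrt(75 * 8.854e-12 * 1.381e-23 * 311 / (2 * 6.022e23 * (1.602e-19)^2 * 209.2))
kappa^-1 = 0.664 nm

0.664


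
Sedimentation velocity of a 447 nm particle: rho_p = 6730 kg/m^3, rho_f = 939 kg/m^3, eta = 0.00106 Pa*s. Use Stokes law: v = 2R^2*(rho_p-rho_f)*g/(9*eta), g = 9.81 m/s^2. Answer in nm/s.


Radius R = 447/2 nm = 2.235e-07 m
Density difference = 6730 - 939 = 5791 kg/m^3
v = 2 * R^2 * (rho_p - rho_f) * g / (9 * eta)
v = 2 * (2.235e-07)^2 * 5791 * 9.81 / (9 * 0.00106)
v = 5.94921e-07 m/s = 594.9209 nm/s

594.9209


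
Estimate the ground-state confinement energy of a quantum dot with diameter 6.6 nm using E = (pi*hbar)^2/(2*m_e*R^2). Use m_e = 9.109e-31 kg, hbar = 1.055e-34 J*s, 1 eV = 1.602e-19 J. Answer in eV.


Radius R = 6.6/2 = 3.3 nm = 3.3e-09 m
E = (pi * 1.055e-34)^2 / (2 * 9.109e-31 * (3.3e-09)^2)
E(J) = 5.53702e-21
E = E(J) / 1.602e-19 = 0.0346 eV

0.0346


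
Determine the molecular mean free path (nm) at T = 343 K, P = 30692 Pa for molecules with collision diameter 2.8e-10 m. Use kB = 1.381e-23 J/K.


Mean free path: lambda = kB*T / (sqrt(2) * pi * d^2 * P)
lambda = 1.381e-23 * 343 / (sqrt(2) * pi * (2.8e-10)^2 * 30692)
lambda = 4.4308e-07 m
lambda = 443.08 nm

443.08


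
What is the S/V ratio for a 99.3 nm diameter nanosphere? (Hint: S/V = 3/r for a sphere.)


Radius r = 99.3/2 = 49.65 nm
S/V = 3 / r = 3 / 49.65
S/V = 0.0604 nm^-1

0.0604


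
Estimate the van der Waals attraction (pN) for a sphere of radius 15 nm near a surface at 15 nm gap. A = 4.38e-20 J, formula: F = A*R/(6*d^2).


Convert to SI: R = 15 nm = 1.5e-08 m, d = 15 nm = 1.5e-08 m
F = A * R / (6 * d^2)
F = 4.38e-20 * 1.5e-08 / (6 * (1.5e-08)^2)
F = 4.86667e-13 N = 0.487 pN

0.487
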